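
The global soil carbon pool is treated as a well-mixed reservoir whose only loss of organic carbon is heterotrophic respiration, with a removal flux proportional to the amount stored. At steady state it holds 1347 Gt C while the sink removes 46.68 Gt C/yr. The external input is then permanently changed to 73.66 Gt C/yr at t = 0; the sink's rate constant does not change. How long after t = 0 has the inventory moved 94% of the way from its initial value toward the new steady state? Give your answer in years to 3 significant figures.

τ = M₀/F₀ = 1347/46.68 = 28.86 yr.
The remaining gap fraction is e^(−t/τ); 94% covered ⇒ e^(−t/τ) = 0.0600.
t = −τ ln(0.0600) = 28.86 × 2.813 = 81.18 yr.

81.2 yr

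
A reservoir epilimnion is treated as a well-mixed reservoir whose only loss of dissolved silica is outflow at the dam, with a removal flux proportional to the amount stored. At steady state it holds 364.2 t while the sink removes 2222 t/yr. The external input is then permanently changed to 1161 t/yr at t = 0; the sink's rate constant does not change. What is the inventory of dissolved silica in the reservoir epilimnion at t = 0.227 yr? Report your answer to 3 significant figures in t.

The sink rate constant is k = F₀/M₀ = 2222/364.2 = 6.101 yr⁻¹.
Solving dM/dt = F₁ − kM with M(0) = M₀ gives M(t) = F₁/k + (M₀ − F₁/k)·e^(−kt).
F₁/k = 1161/6.101 = 190.30 t; kt = 6.101 × 0.227 = 1.385, e^(−kt) = 0.2503.
M(0.227) = 190.30 + (364.2 − 190.30) × 0.2503 = 190.30 + 43.54 = 233.83 t.

234 t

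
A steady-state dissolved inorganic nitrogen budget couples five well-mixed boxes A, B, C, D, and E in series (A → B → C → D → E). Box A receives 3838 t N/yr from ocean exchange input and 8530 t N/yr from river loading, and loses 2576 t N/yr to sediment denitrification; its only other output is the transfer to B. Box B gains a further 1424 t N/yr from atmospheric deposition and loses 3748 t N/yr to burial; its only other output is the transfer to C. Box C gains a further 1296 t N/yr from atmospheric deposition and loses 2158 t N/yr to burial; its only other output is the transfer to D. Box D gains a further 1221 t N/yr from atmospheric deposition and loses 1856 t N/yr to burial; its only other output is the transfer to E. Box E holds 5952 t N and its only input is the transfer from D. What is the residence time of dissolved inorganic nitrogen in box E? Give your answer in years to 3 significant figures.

Box A: F(A→B) = (3838 + 8530) − 2576 = 9792.0 t N/yr.
Box B: F(B→C) = (9792.0 + 1424) − 3748 = 7468.0 t N/yr.
Box C: F(C→D) = (7468.0 + 1296) − 2158 = 6606.0 t N/yr.
Box D: F(D→E) = (6606.0 + 1221) − 1856 = 5971.0 t N/yr.
Box E throughput = its input = 5971.0 t N/yr; τ = 5952 / 5971.0 = 0.9968 yr.

0.997 yr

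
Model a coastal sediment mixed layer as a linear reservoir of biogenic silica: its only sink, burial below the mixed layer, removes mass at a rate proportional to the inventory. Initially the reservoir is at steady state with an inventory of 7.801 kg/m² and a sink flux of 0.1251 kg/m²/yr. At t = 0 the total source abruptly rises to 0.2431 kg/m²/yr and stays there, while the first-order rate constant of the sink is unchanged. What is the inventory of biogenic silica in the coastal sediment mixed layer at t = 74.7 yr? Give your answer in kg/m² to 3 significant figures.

12.9 kg/m²

Residence time τ = M₀/F₀ = 62.36 yr. The eventual steady state is M_∞ = M₀·(F₁/F₀) = 7.801 × 0.2431/0.1251 = 15.159 kg/m².
The anomaly ΔM(t) = M(t) − M_∞ decays as ΔM₀·e^(−t/τ) with ΔM₀ = 7.801 − 15.159 = −7.358 kg/m².
At t = 74.7 yr, e^(−t/τ) = e^(−1.198) = 0.3018, so ΔM = −2.221 kg/m² and M = 15.159 − 2.221 = 12.938 kg/m².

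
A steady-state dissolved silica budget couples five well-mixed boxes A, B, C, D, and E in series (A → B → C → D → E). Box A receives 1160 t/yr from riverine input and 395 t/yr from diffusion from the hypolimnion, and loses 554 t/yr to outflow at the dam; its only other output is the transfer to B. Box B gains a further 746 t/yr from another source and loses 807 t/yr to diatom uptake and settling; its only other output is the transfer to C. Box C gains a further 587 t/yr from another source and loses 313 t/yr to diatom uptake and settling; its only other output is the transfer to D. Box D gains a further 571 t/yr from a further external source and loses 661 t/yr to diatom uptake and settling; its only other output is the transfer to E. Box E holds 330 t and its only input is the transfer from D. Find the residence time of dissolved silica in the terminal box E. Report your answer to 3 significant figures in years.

0.294 yr

Box A: F(A→B) = (1160 + 395) − 554 = 1001.0 t/yr.
Box B: F(B→C) = (1001.0 + 746) − 807 = 940.00 t/yr.
Box C: F(C→D) = (940.00 + 587) − 313 = 1214.0 t/yr.
Box D: F(D→E) = (1214.0 + 571) − 661 = 1124.0 t/yr.
Box E throughput = its input = 1124.0 t/yr; τ = 330 / 1124.0 = 0.2936 yr.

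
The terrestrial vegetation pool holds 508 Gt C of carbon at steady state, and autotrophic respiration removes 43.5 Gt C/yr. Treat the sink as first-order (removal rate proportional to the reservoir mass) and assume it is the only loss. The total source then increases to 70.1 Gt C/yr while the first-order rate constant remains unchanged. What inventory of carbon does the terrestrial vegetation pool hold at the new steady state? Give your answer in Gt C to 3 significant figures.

Rate constant k = F/M = 43.5 / 508 = 0.08563 yr⁻¹.
At the new steady state, source = k·M_new ⇒ M_new = 70.1 / 0.08563 = 818.6 Gt C.
(Equivalently M_new = M × F_new/F_old = 508 × 70.1/43.5.)

819 Gt C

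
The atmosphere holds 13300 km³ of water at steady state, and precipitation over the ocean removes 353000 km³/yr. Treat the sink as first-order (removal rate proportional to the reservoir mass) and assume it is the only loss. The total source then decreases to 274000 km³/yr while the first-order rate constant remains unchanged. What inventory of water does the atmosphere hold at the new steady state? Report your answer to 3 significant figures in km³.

Rate constant k = F/M = 353000 / 13300 = 26.54 yr⁻¹.
At the new steady state, source = k·M_new ⇒ M_new = 274000 / 26.54 = 10320 km³.
(Equivalently M_new = M × F_new/F_old = 13300 × 274000/353000.)

10300 km³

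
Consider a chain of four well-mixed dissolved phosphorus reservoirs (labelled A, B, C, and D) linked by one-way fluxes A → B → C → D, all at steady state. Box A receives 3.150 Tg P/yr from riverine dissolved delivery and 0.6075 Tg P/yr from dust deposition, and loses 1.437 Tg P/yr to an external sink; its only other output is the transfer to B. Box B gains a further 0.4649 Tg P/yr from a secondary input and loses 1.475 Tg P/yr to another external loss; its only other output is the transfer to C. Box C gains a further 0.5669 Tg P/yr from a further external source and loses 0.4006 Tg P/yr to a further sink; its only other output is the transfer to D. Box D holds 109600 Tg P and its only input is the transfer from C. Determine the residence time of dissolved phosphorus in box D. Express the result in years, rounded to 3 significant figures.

74200 yr

Box A: F(A→B) = (3.150 + 0.6075) − 1.437 = 2.3205 Tg P/yr.
Box B: F(B→C) = (2.3205 + 0.4649) − 1.475 = 1.3104 Tg P/yr.
Box C: F(C→D) = (1.3104 + 0.5669) − 0.4006 = 1.4767 Tg P/yr.
Box D throughput = its input = 1.4767 Tg P/yr; τ = 109600 / 1.4767 = 74220 yr.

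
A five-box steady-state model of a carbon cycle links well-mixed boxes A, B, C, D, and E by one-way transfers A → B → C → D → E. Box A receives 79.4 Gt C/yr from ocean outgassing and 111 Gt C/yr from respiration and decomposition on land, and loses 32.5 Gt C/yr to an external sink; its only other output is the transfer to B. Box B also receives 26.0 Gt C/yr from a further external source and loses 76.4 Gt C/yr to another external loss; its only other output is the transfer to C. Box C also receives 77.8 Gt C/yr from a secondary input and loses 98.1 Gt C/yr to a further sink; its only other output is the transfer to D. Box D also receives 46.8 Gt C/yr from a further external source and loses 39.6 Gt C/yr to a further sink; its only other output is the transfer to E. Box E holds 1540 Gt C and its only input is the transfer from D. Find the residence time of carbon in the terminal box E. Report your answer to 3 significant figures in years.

Box A: F(A→B) = (79.4 + 111) − 32.5 = 157.90 Gt C/yr.
Box B: F(B→C) = (157.90 + 26.0) − 76.4 = 107.50 Gt C/yr.
Box C: F(C→D) = (107.50 + 77.8) − 98.1 = 87.200 Gt C/yr.
Box D: F(D→E) = (87.200 + 46.8) − 39.6 = 94.400 Gt C/yr.
Box E throughput = its input = 94.400 Gt C/yr; τ = 1540 / 94.400 = 16.31 yr.

16.3 yr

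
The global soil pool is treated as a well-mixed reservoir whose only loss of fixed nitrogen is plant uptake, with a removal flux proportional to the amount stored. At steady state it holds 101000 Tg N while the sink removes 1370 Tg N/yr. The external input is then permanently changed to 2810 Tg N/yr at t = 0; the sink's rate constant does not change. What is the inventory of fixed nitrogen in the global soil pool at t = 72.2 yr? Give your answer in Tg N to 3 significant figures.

τ = M₀/F₀ = 101000/1370 = 73.72 yr; rate constant k = 1/τ.
New steady state M_∞ = F₁/k = F₁·τ = 2810 × 73.72 = 207160 Tg N.
M(t) = M_∞ + (M₀ − M_∞)·e^(−t/τ); t/τ = 72.2/73.72 = 0.9793, so e^(−t/τ) = 0.3756.
M(t) = 207160 − 106200 × 0.3756 = 167290 Tg N.

167000 Tg N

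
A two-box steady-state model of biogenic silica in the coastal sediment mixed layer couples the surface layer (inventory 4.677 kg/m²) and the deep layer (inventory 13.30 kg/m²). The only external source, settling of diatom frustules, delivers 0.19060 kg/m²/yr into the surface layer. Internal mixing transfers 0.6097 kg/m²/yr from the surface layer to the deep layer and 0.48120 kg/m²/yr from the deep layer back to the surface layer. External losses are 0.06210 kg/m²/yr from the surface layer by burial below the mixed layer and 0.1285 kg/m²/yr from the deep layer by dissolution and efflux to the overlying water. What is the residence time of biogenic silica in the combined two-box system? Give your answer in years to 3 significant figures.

94.3 yr

Treat the two boxes together as one reservoir: the mixing fluxes between them are internal recycling, so τ = ΣM / Σ(external losses).
M_total = 4.677 + 13.30 = 17.977 kg/m².
ΣF_external_out = 0.06210 + 0.1285 = 0.19060 kg/m²/yr.
τ = M_total / ΣF_ext = 17.977 / 0.19060 = 94.32 yr.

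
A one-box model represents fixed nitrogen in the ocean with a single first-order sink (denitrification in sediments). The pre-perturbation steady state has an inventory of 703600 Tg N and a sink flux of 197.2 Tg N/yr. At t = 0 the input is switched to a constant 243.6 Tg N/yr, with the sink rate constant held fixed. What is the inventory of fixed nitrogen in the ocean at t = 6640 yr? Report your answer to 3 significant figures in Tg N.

843000 Tg N

The sink rate constant is k = F₀/M₀ = 197.2/703600 = 0.0002803 yr⁻¹.
Solving dM/dt = F₁ − kM with M(0) = M₀ gives M(t) = F₁/k + (M₀ − F₁/k)·e^(−kt).
F₁/k = 243.6/0.0002803 = 869150 Tg N; kt = 0.0002803 × 6640 = 1.861, e^(−kt) = 0.1555.
M(6640) = 869150 + (703600 − 869150) × 0.1555 = 869150 − 25750 = 843410 Tg N.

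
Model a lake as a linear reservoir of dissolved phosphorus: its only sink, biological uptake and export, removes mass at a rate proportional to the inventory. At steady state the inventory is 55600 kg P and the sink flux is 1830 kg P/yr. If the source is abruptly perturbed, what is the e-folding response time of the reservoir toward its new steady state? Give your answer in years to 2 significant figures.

30 yr

For a linear reservoir the response time equals the residence time τ = M/F.
τ = 55600 / 1830 = 30.38 yr.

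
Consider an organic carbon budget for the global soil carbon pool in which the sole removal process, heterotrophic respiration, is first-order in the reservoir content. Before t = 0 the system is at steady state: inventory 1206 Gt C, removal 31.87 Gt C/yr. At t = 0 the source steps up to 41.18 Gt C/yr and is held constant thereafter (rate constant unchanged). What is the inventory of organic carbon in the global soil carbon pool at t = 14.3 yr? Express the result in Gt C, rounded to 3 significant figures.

τ = M₀/F₀ = 1206/31.87 = 37.84 yr; rate constant k = 1/τ.
New steady state M_∞ = F₁/k = F₁·τ = 41.18 × 37.84 = 1558.3 Gt C.
M(t) = M_∞ + (M₀ − M_∞)·e^(−t/τ); t/τ = 14.3/37.84 = 0.3779, so e^(−t/τ) = 0.6853.
M(t) = 1558.3 − 352.3 × 0.6853 = 1316.9 Gt C.

1320 Gt C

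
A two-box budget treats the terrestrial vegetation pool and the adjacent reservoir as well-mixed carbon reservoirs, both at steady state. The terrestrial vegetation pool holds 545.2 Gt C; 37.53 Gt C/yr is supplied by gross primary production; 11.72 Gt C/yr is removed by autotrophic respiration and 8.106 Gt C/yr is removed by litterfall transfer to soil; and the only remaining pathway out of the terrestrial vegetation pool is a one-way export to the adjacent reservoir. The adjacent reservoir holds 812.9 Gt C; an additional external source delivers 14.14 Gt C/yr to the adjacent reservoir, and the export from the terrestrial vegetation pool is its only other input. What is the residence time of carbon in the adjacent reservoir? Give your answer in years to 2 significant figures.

Balance the terrestrial vegetation pool: ΣF_in = 37.530 Gt C/yr.
Export to the adjacent reservoir = ΣF_in − (11.72 + 8.106) = 17.704 Gt C/yr.
Total input to the adjacent reservoir = 17.704 + 14.14 = 31.844 Gt C/yr; at steady state this equals its total output.
τ = M / F = 812.9 / 31.844 = 25.53 yr.

26 yr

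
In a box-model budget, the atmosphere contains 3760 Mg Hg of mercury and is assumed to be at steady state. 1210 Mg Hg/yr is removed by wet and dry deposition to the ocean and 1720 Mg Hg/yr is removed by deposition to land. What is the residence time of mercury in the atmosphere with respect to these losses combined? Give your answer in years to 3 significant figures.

Total removal = 1210 + 1720 = 2930.0 Mg Hg/yr.
τ = M / ΣF_out = 3760 / 2930.0 = 1.283 yr.

1.28 yr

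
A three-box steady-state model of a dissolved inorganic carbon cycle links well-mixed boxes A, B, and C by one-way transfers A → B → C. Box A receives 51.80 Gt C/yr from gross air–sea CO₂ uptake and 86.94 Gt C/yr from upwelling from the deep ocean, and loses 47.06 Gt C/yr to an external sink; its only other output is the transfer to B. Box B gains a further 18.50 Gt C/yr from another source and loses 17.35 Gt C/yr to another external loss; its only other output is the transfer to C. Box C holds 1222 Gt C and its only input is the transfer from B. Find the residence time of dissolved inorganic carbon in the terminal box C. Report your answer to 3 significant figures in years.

Box A: F(A→B) = (51.80 + 86.94) − 47.06 = 91.680 Gt C/yr.
Box B: F(B→C) = (91.680 + 18.50) − 17.35 = 92.830 Gt C/yr.
Box C throughput = its input = 92.830 Gt C/yr; τ = 1222 / 92.830 = 13.16 yr.

13.2 yr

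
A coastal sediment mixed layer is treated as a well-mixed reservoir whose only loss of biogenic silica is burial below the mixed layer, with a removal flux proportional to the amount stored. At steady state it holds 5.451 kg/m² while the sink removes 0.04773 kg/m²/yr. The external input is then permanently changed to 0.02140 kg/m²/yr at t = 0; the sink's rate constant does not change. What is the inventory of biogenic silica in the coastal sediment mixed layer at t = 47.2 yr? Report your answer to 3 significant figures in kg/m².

4.43 kg/m²

The sink rate constant is k = F₀/M₀ = 0.04773/5.451 = 0.008756 yr⁻¹.
Solving dM/dt = F₁ − kM with M(0) = M₀ gives M(t) = F₁/k + (M₀ − F₁/k)·e^(−kt).
F₁/k = 0.02140/0.008756 = 2.4440 kg/m²; kt = 0.008756 × 47.2 = 0.4133, e^(−kt) = 0.6615.
M(47.2) = 2.4440 + (5.451 − 2.4440) × 0.6615 = 2.4440 + 1.989 = 4.4330 kg/m².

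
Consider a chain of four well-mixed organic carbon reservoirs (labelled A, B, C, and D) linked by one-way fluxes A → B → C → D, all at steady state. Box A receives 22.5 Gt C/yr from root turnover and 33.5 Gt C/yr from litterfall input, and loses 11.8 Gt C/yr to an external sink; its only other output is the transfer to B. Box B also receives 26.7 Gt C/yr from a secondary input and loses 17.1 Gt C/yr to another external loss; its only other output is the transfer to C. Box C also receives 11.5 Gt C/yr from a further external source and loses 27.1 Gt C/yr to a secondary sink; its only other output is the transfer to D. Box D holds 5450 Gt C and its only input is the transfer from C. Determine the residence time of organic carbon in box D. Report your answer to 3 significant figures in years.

Box A: F(A→B) = (22.5 + 33.5) − 11.8 = 44.200 Gt C/yr.
Box B: F(B→C) = (44.200 + 26.7) − 17.1 = 53.800 Gt C/yr.
Box C: F(C→D) = (53.800 + 11.5) − 27.1 = 38.200 Gt C/yr.
Box D throughput = its input = 38.200 Gt C/yr; τ = 5450 / 38.200 = 142.7 yr.

143 yr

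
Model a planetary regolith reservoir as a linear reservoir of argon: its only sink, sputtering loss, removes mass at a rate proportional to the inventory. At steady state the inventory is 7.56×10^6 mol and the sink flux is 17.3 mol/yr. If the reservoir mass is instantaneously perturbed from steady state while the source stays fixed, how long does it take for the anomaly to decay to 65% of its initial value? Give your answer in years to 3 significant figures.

188000 yr

For a linear reservoir the anomaly decays as exp(−t/τ) with τ = M/F = 7.56×10^6/17.3 = 437000 yr.
exp(−t/τ) = 0.65 ⇒ t = −τ ln(0.65) = 437000 × 0.4308 = 188200 yr.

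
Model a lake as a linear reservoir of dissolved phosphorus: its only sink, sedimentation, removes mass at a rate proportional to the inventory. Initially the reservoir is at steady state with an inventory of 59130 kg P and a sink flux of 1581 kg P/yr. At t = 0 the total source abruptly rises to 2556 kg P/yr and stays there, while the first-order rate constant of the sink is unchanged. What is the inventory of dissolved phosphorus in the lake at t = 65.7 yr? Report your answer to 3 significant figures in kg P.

Residence time τ = M₀/F₀ = 37.40 yr. The eventual steady state is M_∞ = M₀·(F₁/F₀) = 59130 × 2556/1581 = 95595 kg P.
The anomaly ΔM(t) = M(t) − M_∞ decays as ΔM₀·e^(−t/τ) with ΔM₀ = 59130 − 95595 = −36470 kg P.
At t = 65.7 yr, e^(−t/τ) = e^(−1.757) = 0.1726, so ΔM = −6295 kg P and M = 95595 − 6295 = 89301 kg P.

89300 kg P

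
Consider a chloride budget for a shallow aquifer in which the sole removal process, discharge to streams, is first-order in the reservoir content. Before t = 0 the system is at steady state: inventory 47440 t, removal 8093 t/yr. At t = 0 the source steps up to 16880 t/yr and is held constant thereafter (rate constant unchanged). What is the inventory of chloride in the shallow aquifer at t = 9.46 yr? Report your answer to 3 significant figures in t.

88700 t

τ = M₀/F₀ = 47440/8093 = 5.862 yr; rate constant k = 1/τ.
New steady state M_∞ = F₁/k = F₁·τ = 16880 × 5.862 = 98948 t.
M(t) = M_∞ + (M₀ − M_∞)·e^(−t/τ); t/τ = 9.46/5.862 = 1.614, so e^(−t/τ) = 0.1991.
M(t) = 98948 − 51510 × 0.1991 = 88692 t.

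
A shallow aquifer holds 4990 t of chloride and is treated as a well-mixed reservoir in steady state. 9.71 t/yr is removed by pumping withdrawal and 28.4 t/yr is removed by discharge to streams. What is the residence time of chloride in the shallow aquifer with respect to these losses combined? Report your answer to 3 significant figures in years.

131 yr

Total removal = 9.710 + 28.40 = 38.110 t/yr.
τ = M / ΣF_out = 4990 / 38.110 = 130.9 yr.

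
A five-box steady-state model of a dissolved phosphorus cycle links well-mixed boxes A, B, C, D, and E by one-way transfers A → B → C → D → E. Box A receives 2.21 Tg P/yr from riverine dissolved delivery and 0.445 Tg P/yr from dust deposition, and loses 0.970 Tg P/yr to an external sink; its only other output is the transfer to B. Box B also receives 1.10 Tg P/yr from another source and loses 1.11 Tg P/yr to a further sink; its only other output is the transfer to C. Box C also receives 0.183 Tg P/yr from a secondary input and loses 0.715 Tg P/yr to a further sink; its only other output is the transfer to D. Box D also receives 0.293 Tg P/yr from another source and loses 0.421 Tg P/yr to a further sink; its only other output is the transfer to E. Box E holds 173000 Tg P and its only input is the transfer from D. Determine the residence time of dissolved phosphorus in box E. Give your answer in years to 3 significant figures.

Box A: F(A→B) = (2.21 + 0.445) − 0.970 = 1.6850 Tg P/yr.
Box B: F(B→C) = (1.6850 + 1.10) − 1.11 = 1.6750 Tg P/yr.
Box C: F(C→D) = (1.6750 + 0.183) − 0.715 = 1.1430 Tg P/yr.
Box D: F(D→E) = (1.1430 + 0.293) − 0.421 = 1.0150 Tg P/yr.
Box E throughput = its input = 1.0150 Tg P/yr; τ = 173000 / 1.0150 = 170400 yr.

170000 yr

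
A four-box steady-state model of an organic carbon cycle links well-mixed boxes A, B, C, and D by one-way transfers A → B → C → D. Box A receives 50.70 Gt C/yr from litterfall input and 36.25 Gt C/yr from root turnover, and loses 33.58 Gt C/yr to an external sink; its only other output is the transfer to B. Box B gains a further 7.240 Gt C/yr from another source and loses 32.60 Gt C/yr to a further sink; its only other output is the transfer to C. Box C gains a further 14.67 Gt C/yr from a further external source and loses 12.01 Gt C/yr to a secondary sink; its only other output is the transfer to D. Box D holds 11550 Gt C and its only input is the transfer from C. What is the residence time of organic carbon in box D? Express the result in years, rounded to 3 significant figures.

377 yr

Box A: F(A→B) = (50.70 + 36.25) − 33.58 = 53.370 Gt C/yr.
Box B: F(B→C) = (53.370 + 7.240) − 32.60 = 28.010 Gt C/yr.
Box C: F(C→D) = (28.010 + 14.67) − 12.01 = 30.670 Gt C/yr.
Box D throughput = its input = 30.670 Gt C/yr; τ = 11550 / 30.670 = 376.6 yr.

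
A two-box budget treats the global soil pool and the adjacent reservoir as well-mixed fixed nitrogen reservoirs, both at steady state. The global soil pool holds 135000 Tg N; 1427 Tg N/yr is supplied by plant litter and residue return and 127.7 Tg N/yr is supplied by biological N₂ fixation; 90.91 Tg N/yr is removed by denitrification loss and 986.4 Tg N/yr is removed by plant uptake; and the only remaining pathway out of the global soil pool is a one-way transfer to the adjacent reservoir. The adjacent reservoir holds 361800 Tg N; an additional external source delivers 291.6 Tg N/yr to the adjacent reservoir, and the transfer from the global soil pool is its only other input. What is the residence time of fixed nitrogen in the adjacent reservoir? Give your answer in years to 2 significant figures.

Balance the global soil pool: ΣF_in = 1427 + 127.7 = 1554.7 Tg N/yr.
Transfer to the adjacent reservoir = ΣF_in − (90.91 + 986.4) = 477.39 Tg N/yr.
Total input to the adjacent reservoir = 477.39 + 291.6 = 768.99 Tg N/yr; at steady state this equals its total output.
τ = M / F = 361800 / 768.99 = 470.5 yr.

470 yr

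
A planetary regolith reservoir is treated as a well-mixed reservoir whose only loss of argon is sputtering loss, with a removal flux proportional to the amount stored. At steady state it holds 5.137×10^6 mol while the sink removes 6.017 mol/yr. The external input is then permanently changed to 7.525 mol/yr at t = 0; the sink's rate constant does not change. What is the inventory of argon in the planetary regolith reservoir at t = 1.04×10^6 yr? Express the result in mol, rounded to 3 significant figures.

6.04×10^6 mol

The sink rate constant is k = F₀/M₀ = 6.017/5.137×10^6 = 1.171×10^-6 yr⁻¹.
Solving dM/dt = F₁ − kM with M(0) = M₀ gives M(t) = F₁/k + (M₀ − F₁/k)·e^(−kt).
F₁/k = 7.525/1.171×10^-6 = 6.4245×10^6 mol; kt = 1.171×10^-6 × 1.04×10^6 = 1.218, e^(−kt) = 0.2958.
M(1.04×10^6) = 6.4245×10^6 + (5.137×10^6 − 6.4245×10^6) × 0.2958 = 6.4245×10^6 − 380800 = 6.0437×10^6 mol.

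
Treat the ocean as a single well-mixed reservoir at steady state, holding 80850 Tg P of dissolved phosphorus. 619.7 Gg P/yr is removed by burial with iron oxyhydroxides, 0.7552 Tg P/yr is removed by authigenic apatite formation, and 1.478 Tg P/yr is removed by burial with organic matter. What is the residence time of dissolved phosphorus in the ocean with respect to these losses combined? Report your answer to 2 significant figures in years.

28000 yr

Convert the burial with iron oxyhydroxides flux: 619.7 Gg P/yr = 0.6197 Tg P/yr.
Total removal = 0.6197 + 0.7552 + 1.478 = 2.8529 Tg P/yr.
τ = M / ΣF_out = 80850 / 2.8529 = 28340 yr.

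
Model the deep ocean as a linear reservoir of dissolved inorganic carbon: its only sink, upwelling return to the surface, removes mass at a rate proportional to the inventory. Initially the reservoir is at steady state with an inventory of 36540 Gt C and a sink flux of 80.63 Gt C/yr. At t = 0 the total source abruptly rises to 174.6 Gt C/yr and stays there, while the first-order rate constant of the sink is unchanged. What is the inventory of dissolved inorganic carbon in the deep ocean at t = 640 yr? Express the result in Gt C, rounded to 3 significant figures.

τ = M₀/F₀ = 36540/80.63 = 453.2 yr; rate constant k = 1/τ.
New steady state M_∞ = F₁/k = F₁·τ = 174.6 × 453.2 = 79125 Gt C.
M(t) = M_∞ + (M₀ − M_∞)·e^(−t/τ); t/τ = 640/453.2 = 1.412, so e^(−t/τ) = 0.2436.
M(t) = 79125 − 42590 × 0.2436 = 68752 Gt C.

68800 Gt C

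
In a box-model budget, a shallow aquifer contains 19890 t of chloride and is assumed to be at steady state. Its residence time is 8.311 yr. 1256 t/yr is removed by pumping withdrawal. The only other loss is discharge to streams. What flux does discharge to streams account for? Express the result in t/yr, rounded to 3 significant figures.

Total removal F = M/τ = 19890 / 8.311 = 2393 t/yr.
Discharge to streams = F − (1256) = 2393 − 1256 = 1137 t/yr.

1140 t/yr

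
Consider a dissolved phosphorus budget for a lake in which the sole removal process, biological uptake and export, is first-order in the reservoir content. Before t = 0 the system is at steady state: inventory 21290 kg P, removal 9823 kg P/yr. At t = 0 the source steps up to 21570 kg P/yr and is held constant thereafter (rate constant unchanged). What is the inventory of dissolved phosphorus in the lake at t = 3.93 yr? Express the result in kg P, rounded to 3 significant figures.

42600 kg P

Residence time τ = M₀/F₀ = 2.167 yr. The eventual steady state is M_∞ = M₀·(F₁/F₀) = 21290 × 21570/9823 = 46750 kg P.
The anomaly ΔM(t) = M(t) − M_∞ decays as ΔM₀·e^(−t/τ) with ΔM₀ = 21290 − 46750 = −25460 kg P.
At t = 3.93 yr, e^(−t/τ) = e^(−1.813) = 0.1631, so ΔM = −4153 kg P and M = 46750 − 4153 = 42597 kg P.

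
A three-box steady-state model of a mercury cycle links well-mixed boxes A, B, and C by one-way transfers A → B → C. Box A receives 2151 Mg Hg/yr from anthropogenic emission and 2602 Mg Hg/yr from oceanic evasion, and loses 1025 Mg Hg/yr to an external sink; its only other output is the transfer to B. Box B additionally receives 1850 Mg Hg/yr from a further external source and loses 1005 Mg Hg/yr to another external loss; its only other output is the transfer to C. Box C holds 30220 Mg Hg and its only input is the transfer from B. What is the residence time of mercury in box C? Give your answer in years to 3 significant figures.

6.61 yr

Box A: F(A→B) = (2151 + 2602) − 1025 = 3728.0 Mg Hg/yr.
Box B: F(B→C) = (3728.0 + 1850) − 1005 = 4573.0 Mg Hg/yr.
Box C throughput = its input = 4573.0 Mg Hg/yr; τ = 30220 / 4573.0 = 6.608 yr.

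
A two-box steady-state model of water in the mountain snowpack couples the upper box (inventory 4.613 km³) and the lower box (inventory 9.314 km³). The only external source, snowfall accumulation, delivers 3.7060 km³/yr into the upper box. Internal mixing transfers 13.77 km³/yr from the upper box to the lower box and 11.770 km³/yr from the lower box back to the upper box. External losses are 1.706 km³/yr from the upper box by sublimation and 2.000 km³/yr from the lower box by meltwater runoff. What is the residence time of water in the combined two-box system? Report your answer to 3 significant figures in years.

For the system as a whole, the A↔B exchange is internal and contributes nothing to the throughput; only the external sinks remove mass.
M_total = 4.613 + 9.314 = 13.927 km³.
ΣF_external_out = 1.706 + 2.000 = 3.7060 km³/yr.
τ = M_total / ΣF_ext = 13.927 / 3.7060 = 3.758 yr.

3.76 yr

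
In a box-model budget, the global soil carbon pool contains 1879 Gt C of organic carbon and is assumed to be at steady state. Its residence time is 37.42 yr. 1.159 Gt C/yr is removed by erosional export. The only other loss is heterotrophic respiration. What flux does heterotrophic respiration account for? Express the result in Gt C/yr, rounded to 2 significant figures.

49 Gt C/yr

Total removal F = M/τ = 1879 / 37.42 = 50.21 Gt C/yr.
Heterotrophic respiration = F − (1.159) = 50.21 − 1.159 = 49.05 Gt C/yr.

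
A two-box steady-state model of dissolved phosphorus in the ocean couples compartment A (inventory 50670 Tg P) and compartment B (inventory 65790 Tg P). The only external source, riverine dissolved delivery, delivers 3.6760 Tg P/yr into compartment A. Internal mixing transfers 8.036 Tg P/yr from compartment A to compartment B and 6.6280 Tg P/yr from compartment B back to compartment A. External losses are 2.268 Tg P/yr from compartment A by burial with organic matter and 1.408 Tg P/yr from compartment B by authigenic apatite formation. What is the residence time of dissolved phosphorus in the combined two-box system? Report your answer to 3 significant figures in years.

31700 yr

For the system as a whole, the A↔B exchange is internal and contributes nothing to the throughput; only the external sinks remove mass.
M_total = 50670 + 65790 = 116460 Tg P.
ΣF_external_out = 2.268 + 1.408 = 3.6760 Tg P/yr.
τ = M_total / ΣF_ext = 116460 / 3.6760 = 31680 yr.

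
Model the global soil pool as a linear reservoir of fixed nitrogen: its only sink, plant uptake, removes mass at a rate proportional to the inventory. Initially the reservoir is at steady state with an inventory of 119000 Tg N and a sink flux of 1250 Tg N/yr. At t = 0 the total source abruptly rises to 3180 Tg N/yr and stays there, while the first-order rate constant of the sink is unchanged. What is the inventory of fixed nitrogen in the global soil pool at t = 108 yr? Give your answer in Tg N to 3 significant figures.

244000 Tg N

τ = M₀/F₀ = 119000/1250 = 95.20 yr; rate constant k = 1/τ.
New steady state M_∞ = F₁/k = F₁·τ = 3180 × 95.20 = 302740 Tg N.
M(t) = M_∞ + (M₀ − M_∞)·e^(−t/τ); t/τ = 108/95.20 = 1.134, so e^(−t/τ) = 0.3216.
M(t) = 302740 − 183700 × 0.3216 = 243650 Tg N.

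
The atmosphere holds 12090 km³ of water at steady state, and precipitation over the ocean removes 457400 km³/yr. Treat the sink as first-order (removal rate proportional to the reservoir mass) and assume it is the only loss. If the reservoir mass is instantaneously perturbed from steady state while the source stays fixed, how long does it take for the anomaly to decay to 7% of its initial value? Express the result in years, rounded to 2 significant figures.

For a linear reservoir the anomaly decays as exp(−t/τ) with τ = M/F = 12090/457400 = 0.02643 yr.
exp(−t/τ) = 0.07 ⇒ t = −τ ln(0.07) = 0.02643 × 2.659 = 0.07029 yr.

0.070 yr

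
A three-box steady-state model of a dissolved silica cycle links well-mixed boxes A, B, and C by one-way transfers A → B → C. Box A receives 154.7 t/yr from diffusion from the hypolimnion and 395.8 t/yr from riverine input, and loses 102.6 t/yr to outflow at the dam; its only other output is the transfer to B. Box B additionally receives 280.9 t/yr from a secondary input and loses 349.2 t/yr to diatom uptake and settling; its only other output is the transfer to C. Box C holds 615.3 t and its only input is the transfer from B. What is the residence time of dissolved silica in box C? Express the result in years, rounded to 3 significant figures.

1.62 yr

Box A: F(A→B) = (154.7 + 395.8) − 102.6 = 447.90 t/yr.
Box B: F(B→C) = (447.90 + 280.9) − 349.2 = 379.60 t/yr.
Box C throughput = its input = 379.60 t/yr; τ = 615.3 / 379.60 = 1.621 yr.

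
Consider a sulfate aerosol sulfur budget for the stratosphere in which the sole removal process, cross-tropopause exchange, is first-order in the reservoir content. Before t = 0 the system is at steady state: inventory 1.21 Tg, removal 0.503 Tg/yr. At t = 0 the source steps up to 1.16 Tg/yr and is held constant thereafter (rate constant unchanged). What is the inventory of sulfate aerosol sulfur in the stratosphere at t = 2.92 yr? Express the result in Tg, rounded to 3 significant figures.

2.32 Tg

Residence time τ = M₀/F₀ = 2.406 yr. The eventual steady state is M_∞ = M₀·(F₁/F₀) = 1.21 × 1.16/0.503 = 2.7905 Tg.
The anomaly ΔM(t) = M(t) − M_∞ decays as ΔM₀·e^(−t/τ) with ΔM₀ = 1.21 − 2.7905 = −1.580 Tg.
At t = 2.92 yr, e^(−t/τ) = e^(−1.214) = 0.2971, so ΔM = −0.4695 Tg and M = 2.7905 − 0.4695 = 2.3210 Tg.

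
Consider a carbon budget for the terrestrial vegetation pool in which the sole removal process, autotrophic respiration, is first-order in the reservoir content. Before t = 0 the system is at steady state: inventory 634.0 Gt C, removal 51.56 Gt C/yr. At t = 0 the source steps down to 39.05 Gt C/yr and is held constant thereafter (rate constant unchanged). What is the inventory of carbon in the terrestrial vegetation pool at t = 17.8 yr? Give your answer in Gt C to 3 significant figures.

516 Gt C

τ = M₀/F₀ = 634.0/51.56 = 12.30 yr; rate constant k = 1/τ.
New steady state M_∞ = F₁/k = F₁·τ = 39.05 × 12.30 = 480.17 Gt C.
M(t) = M_∞ + (M₀ − M_∞)·e^(−t/τ); t/τ = 17.8/12.30 = 1.448, so e^(−t/τ) = 0.2351.
M(t) = 480.17 + 153.8 × 0.2351 = 516.34 Gt C.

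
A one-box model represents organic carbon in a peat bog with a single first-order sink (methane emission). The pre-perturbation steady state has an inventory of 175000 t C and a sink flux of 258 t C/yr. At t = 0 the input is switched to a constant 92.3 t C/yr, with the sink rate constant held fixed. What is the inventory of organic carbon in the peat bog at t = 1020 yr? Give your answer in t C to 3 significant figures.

The sink rate constant is k = F₀/M₀ = 258/175000 = 0.001474 yr⁻¹.
Solving dM/dt = F₁ − kM with M(0) = M₀ gives M(t) = F₁/k + (M₀ − F₁/k)·e^(−kt).
F₁/k = 92.3/0.001474 = 62607 t C; kt = 0.001474 × 1020 = 1.504, e^(−kt) = 0.2223.
M(1020) = 62607 + (175000 − 62607) × 0.2223 = 62607 + 24980 = 87591 t C.

87600 t C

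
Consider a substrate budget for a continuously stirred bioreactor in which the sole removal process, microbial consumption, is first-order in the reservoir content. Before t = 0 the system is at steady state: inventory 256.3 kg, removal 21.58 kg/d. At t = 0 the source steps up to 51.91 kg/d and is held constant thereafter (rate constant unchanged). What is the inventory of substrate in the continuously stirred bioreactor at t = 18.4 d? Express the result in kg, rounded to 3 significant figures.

540 kg

Residence time τ = M₀/F₀ = 11.88 d. The eventual steady state is M_∞ = M₀·(F₁/F₀) = 256.3 × 51.91/21.58 = 616.52 kg.
The anomaly ΔM(t) = M(t) − M_∞ decays as ΔM₀·e^(−t/τ) with ΔM₀ = 256.3 − 616.52 = −360.2 kg.
At t = 18.4 d, e^(−t/τ) = e^(−1.549) = 0.2124, so ΔM = −76.51 kg and M = 616.52 − 76.51 = 540.01 kg.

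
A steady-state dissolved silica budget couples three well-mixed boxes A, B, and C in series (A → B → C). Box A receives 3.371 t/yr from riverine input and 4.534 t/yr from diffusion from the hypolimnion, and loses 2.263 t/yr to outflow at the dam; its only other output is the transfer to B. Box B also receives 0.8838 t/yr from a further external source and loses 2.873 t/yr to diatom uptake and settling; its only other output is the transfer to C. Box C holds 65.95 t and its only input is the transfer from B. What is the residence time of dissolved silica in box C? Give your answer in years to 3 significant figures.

Box A: F(A→B) = (3.371 + 4.534) − 2.263 = 5.6420 t/yr.
Box B: F(B→C) = (5.6420 + 0.8838) − 2.873 = 3.6528 t/yr.
Box C throughput = its input = 3.6528 t/yr; τ = 65.95 / 3.6528 = 18.05 yr.

18.1 yr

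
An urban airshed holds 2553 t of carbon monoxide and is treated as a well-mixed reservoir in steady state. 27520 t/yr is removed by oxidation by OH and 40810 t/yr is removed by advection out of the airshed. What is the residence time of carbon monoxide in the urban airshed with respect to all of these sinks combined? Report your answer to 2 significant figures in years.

Total removal flux = 27520 + 40810 = 68330 t/yr.
τ = M / ΣF_out = 2553 / 68330 = 0.03736 yr.

0.037 yr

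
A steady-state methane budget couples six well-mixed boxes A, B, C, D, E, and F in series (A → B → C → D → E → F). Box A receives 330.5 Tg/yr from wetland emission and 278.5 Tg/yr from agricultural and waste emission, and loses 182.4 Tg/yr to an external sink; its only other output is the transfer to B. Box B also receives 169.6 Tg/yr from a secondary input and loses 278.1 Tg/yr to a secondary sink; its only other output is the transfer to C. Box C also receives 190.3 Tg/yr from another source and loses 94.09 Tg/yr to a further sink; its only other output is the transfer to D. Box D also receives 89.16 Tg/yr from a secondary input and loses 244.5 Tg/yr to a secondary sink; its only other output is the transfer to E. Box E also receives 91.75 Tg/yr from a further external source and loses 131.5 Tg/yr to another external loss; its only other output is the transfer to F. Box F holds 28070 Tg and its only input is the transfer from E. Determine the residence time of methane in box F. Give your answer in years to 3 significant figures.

Box A: F(A→B) = (330.5 + 278.5) − 182.4 = 426.60 Tg/yr.
Box B: F(B→C) = (426.60 + 169.6) − 278.1 = 318.10 Tg/yr.
Box C: F(C→D) = (318.10 + 190.3) − 94.09 = 414.31 Tg/yr.
Box D: F(D→E) = (414.31 + 89.16) − 244.5 = 258.97 Tg/yr.
Box E: F(E→F) = (258.97 + 91.75) − 131.5 = 219.22 Tg/yr.
Box F throughput = its input = 219.22 Tg/yr; τ = 28070 / 219.22 = 128.0 yr.

128 yr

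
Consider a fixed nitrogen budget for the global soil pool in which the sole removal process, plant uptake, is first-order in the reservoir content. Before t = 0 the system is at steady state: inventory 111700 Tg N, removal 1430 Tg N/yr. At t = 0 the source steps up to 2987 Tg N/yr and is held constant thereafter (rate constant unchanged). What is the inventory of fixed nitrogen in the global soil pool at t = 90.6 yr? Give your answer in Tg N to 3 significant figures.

Residence time τ = M₀/F₀ = 78.11 yr. The eventual steady state is M_∞ = M₀·(F₁/F₀) = 111700 × 2987/1430 = 233320 Tg N.
The anomaly ΔM(t) = M(t) − M_∞ decays as ΔM₀·e^(−t/τ) with ΔM₀ = 111700 − 233320 = −121600 Tg N.
At t = 90.6 yr, e^(−t/τ) = e^(−1.160) = 0.3135, so ΔM = −38130 Tg N and M = 233320 − 38130 = 195190 Tg N.

195000 Tg N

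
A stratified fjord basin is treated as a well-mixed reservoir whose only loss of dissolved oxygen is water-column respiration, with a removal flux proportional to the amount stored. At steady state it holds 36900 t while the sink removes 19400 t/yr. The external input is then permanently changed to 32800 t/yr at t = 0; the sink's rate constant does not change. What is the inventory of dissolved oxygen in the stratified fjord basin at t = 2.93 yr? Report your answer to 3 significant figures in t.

56900 t

τ = M₀/F₀ = 36900/19400 = 1.902 yr; rate constant k = 1/τ.
New steady state M_∞ = F₁/k = F₁·τ = 32800 × 1.902 = 62388 t.
M(t) = M_∞ + (M₀ − M_∞)·e^(−t/τ); t/τ = 2.93/1.902 = 1.540, so e^(−t/τ) = 0.2143.
M(t) = 62388 − 25490 × 0.2143 = 56926 t.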